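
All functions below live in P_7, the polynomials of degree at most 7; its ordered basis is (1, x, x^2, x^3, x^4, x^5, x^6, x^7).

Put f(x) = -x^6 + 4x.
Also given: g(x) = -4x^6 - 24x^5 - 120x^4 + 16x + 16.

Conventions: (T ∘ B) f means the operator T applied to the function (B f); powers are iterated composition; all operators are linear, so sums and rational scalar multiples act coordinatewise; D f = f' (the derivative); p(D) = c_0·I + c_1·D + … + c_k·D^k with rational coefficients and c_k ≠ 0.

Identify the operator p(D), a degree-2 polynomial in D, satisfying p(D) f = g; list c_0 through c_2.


p(D) = 4·I + 4·D + 4·D^2, i.e. c_0 = 4, c_1 = 4, c_2 = 4

D^0 f = -x^6 + 4x
D^1 f = -6x^5 + 4
D^2 f = -30x^4
matching coefficients of g against c_0 f + c_1 Df + … from the top degree down determines the c_i
solution: c_0 = 4, c_1 = 4, c_2 = 4


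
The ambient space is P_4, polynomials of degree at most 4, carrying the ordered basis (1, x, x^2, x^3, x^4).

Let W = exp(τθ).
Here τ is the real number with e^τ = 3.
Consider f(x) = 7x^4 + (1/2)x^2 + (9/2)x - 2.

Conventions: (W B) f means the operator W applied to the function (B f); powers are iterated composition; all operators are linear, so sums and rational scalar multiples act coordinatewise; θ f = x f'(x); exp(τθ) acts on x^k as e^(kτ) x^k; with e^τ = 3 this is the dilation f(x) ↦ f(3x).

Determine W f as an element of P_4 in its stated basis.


the image equals g(x) = 567x^4 + (9/2)x^2 + (27/2)x - 2

exp(τθ) x^k = e^(kτ) x^k; with e^τ = 3 this sends x^k to 3^k x^k
x ↦ 3 x
x^2 ↦ 9 x^2
x^4 ↦ 81 x^4
applying this coordinatewise to f: exp(τθ) f = 567x^4 + (9/2)x^2 + (27/2)x - 2


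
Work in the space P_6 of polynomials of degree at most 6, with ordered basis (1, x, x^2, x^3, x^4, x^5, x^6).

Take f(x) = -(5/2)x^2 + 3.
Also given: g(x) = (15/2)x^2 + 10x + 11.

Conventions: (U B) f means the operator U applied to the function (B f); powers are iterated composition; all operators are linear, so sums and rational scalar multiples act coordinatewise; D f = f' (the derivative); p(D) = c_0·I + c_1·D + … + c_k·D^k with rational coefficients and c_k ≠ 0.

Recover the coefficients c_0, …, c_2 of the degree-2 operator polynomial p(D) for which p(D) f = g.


D^0 f = -(5/2)x^2 + 3
D^1 f = -5x
D^2 f = -5
matching coefficients of g against c_0 f + c_1 Df + … from the top degree down determines the c_i
solution: c_0 = -3, c_1 = -2, c_2 = -4

c_0 = -3, c_1 = -2, c_2 = -4


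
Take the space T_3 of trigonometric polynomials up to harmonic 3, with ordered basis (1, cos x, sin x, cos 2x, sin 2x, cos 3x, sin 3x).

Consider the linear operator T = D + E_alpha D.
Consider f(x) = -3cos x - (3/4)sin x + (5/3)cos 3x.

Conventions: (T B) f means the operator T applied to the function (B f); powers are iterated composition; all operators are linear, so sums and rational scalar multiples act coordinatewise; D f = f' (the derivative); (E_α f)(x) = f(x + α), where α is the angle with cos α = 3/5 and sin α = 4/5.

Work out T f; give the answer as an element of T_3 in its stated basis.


D f = -(3/4)cos x + 3sin x - 5sin 3x
D f = -(3/4)cos x + 3sin x - 5sin 3x
E_alpha D f = (39/20)cos x + (12/5)sin x - (44/25)cos 3x + (117/25)sin 3x
(D + E_alpha D) f = (6/5)cos x + (27/5)sin x - (44/25)cos 3x - (8/25)sin 3x

the result is g(x) = (6/5)cos x + (27/5)sin x - (44/25)cos 3x - (8/25)sin 3x


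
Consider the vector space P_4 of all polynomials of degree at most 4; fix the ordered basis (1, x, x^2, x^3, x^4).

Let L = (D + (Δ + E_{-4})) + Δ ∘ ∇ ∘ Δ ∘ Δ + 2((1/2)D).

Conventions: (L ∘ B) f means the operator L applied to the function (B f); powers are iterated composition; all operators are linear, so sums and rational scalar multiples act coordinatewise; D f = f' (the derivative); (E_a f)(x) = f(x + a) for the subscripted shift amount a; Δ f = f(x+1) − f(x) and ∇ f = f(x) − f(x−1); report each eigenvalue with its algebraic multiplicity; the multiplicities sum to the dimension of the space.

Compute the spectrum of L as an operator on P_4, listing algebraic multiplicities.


image of 1: 1
image of x: x - 1
image of x^2: x^2 - 2x + 17
image of x^3: x^3 - 3x^2 + 51x - 63
image of x^4: x^4 - 4x^3 + 102x^2 - 252x + 281
the matrix is upper triangular; its diagonal is (1, 1, 1, 1, 1)
for a triangular matrix the eigenvalues are the diagonal entries, with algebraic multiplicity their repetition count

λ = 1 (multiplicity 5)


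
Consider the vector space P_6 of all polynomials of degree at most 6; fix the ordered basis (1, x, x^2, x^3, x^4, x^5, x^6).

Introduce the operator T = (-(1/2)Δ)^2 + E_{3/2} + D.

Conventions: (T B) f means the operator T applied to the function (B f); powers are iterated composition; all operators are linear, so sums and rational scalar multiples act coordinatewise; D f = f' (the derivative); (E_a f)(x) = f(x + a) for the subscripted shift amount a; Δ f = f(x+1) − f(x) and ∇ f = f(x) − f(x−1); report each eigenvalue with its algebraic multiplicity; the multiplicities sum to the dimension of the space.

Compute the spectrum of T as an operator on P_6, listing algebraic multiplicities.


image of 1: 1
image of x: x + 5/2
image of x^2: x^2 + 5x + 11/4
image of x^3: x^3 + (15/2)x^2 + (33/4)x + 39/8
image of x^4: x^4 + 10x^3 + (33/2)x^2 + (39/2)x + 137/16
image of x^5: x^5 + (25/2)x^4 + (55/2)x^3 + (195/4)x^2 + (685/16)x + 483/32
image of x^6: x^6 + 15x^5 + (165/4)x^4 + (195/2)x^3 + (2055/16)x^2 + (1449/16)x + 1721/64
the matrix is upper triangular; its diagonal is (1, 1, 1, 1, 1, 1, 1)
for a triangular matrix the eigenvalues are the diagonal entries, with algebraic multiplicity their repetition count

λ = 1 (multiplicity 7)


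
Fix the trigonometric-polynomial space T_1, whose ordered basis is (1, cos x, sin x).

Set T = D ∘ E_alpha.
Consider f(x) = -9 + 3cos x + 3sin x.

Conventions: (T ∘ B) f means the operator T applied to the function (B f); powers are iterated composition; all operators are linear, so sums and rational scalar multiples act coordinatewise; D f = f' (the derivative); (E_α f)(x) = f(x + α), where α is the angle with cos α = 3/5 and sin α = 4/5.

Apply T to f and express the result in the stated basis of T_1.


the image equals g(x) = -(3/5)cos x - (21/5)sin x

E_alpha f = -9 + (21/5)cos x - (3/5)sin x
D E_alpha f = -(3/5)cos x - (21/5)sin x


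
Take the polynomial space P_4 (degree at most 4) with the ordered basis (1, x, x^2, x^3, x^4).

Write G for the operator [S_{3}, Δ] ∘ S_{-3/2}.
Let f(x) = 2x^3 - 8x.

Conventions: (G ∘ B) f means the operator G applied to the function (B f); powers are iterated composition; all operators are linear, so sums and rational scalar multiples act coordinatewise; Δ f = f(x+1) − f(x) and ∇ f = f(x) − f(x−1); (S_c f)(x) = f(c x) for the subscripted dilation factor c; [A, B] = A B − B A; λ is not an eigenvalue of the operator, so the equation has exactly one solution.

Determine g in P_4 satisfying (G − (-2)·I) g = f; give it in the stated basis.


write g with unknown coordinates in the stated basis and equate coefficients in (G − (-2)·I) g = f
solving from the highest basis element down gives g = x^3 - (729/8)x^2 - (21691/16)x + 37425/32
check: G g = (729/4)x^2 + (21627/8)x - 37425/16
so G g − (-2)·g = 2x^3 - 8x = f ✓

the result is g(x) = x^3 - (729/8)x^2 - (21691/16)x + 37425/32


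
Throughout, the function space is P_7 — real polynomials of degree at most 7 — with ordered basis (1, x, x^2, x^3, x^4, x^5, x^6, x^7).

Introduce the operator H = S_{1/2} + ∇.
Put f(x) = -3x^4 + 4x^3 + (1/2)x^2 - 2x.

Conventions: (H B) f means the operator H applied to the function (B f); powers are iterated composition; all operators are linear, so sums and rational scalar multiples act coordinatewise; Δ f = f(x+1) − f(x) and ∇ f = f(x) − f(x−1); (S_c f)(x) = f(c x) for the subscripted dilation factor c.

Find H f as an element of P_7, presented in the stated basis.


the result is g(x) = -(3/16)x^4 - (23/2)x^3 + (241/8)x^2 - 24x + 9/2

S_{1/2} f = -(3/16)x^4 + (1/2)x^3 + (1/8)x^2 - x
∇ f = -12x^3 + 30x^2 - 23x + 9/2
(S_{1/2} + ∇) f = -(3/16)x^4 - (23/2)x^3 + (241/8)x^2 - 24x + 9/2


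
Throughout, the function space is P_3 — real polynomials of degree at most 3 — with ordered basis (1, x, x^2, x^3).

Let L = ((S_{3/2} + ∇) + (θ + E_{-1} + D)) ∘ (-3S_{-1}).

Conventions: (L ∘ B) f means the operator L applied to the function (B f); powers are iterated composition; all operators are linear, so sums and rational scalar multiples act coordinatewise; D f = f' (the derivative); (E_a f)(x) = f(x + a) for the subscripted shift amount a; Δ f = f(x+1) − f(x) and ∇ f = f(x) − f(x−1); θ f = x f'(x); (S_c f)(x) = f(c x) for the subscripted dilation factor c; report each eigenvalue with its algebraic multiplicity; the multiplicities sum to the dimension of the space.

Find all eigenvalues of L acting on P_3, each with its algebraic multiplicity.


λ = -63/4 (multiplicity 1), λ = -6 (multiplicity 1), λ = 21/2 (multiplicity 1), λ = 177/8 (multiplicity 1)

image of 1: -6
image of x: (21/2)x + 3
image of x^2: -(63/4)x^2 - 6x
image of x^3: (177/8)x^3 + 9x^2
the matrix is upper triangular; its diagonal is (-6, 21/2, -63/4, 177/8)
for a triangular matrix the eigenvalues are the diagonal entries, with algebraic multiplicity their repetition count


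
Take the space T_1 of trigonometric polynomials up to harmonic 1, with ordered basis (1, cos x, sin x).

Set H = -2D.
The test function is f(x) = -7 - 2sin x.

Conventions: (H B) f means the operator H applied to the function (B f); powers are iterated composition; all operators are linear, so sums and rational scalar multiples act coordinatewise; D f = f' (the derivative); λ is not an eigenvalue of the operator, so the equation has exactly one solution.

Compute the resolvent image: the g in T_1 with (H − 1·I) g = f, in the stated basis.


write g with unknown coordinates in the stated basis and equate coefficients in (H − 1·I) g = f
solving from the highest basis element down gives g = 7 - (4/5)cos x + (2/5)sin x
check: H g = -(4/5)cos x - (8/5)sin x
so H g − 1·g = -7 - 2sin x = f ✓

the result is g(x) = 7 - (4/5)cos x + (2/5)sin x


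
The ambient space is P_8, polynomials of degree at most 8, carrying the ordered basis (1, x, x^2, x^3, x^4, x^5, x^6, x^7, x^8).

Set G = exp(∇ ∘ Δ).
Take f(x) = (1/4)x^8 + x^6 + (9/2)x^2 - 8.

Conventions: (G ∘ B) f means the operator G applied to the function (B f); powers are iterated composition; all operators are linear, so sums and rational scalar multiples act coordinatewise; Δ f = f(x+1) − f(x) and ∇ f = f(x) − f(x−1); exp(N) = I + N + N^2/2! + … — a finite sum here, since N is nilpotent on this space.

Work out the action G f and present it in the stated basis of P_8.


order-1 term: 14x^6 + 65x^4 + 44x^2 + 23/2
order-2 term: 210x^4 + 600x^2 + 123
order-3 term: 840x^2 + 540
order-4 term: 420
the series for exp(∇ ∘ Δ) f terminates at order 4
exp(∇ ∘ Δ) f = (1/4)x^8 + 15x^6 + 275x^4 + (2977/2)x^2 + 2173/2

the result is g(x) = (1/4)x^8 + 15x^6 + 275x^4 + (2977/2)x^2 + 2173/2


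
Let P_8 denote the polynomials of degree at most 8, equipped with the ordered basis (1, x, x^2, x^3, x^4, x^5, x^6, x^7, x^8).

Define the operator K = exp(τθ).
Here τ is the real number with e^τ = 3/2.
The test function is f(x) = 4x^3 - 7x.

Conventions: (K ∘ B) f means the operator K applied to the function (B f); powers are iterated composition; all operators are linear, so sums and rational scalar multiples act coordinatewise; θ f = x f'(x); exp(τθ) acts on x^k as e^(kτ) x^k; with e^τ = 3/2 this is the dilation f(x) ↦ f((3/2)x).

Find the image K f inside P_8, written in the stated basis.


the result is g(x) = (27/2)x^3 - (21/2)x

exp(τθ) x^k = e^(kτ) x^k; with e^τ = 3/2 this sends x^k to (3/2)^k x^k
x ↦ 3/2 x
x^3 ↦ 27/8 x^3
applying this coordinatewise to f: exp(τθ) f = (27/2)x^3 - (21/2)x


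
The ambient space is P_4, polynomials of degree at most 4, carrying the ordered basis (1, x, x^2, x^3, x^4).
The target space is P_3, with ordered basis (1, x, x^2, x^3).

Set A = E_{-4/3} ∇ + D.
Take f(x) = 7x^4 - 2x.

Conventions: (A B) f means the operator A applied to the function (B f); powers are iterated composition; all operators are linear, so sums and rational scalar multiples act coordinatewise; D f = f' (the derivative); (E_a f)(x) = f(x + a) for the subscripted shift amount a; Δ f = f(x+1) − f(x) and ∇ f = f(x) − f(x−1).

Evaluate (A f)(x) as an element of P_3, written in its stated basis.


the result is g(x) = 56x^3 - 154x^2 + (868/3)x - 5113/27

∇ f = 28x^3 - 42x^2 + 28x - 9
E_{-4/3} ∇ f = 28x^3 - 154x^2 + (868/3)x - 5059/27
D f = 28x^3 - 2
(E_{-4/3} ∇ + D) f = 56x^3 - 154x^2 + (868/3)x - 5113/27


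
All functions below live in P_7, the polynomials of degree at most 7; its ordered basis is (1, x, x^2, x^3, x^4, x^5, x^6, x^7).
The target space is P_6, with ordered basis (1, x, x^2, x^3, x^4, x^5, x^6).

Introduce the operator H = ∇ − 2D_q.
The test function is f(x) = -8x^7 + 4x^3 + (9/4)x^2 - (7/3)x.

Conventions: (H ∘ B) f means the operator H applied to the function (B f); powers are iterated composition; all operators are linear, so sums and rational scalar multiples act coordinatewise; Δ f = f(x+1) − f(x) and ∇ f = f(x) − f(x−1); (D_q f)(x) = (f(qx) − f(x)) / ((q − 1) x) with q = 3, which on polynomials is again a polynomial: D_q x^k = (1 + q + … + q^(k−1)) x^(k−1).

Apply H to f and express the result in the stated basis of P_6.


∇ f = -56x^6 + 168x^5 - 280x^4 + 280x^3 - 156x^2 + (97/2)x - 103/12
D_q f = -8744x^6 + 52x^2 + 9x - 7/3
(-2D_q) f = 17488x^6 - 104x^2 - 18x + 14/3
(∇ − 2D_q) f = 17432x^6 + 168x^5 - 280x^4 + 280x^3 - 260x^2 + (61/2)x - 47/12

the result is g(x) = 17432x^6 + 168x^5 - 280x^4 + 280x^3 - 260x^2 + (61/2)x - 47/12


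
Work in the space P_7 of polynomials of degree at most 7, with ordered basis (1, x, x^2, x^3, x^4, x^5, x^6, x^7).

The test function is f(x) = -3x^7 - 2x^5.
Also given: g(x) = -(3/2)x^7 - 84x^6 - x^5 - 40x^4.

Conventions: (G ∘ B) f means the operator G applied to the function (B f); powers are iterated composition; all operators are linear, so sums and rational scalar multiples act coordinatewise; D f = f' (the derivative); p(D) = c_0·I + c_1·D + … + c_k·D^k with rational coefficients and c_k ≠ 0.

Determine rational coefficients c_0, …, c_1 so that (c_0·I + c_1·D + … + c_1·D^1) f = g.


D^0 f = -3x^7 - 2x^5
D^1 f = -21x^6 - 10x^4
matching coefficients of g against c_0 f + c_1 Df + … from the top degree down determines the c_i
solution: c_0 = 1/2, c_1 = 4

p(D) = (1/2)·I + 4·D, i.e. c_0 = 1/2, c_1 = 4


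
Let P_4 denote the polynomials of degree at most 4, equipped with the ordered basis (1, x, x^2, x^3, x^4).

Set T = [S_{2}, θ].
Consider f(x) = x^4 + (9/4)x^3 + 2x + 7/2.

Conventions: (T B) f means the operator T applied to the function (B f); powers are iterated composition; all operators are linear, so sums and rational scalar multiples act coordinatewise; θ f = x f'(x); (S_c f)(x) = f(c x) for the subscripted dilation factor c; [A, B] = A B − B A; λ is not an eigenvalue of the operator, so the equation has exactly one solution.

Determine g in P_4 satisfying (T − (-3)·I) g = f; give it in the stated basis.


write g with unknown coordinates in the stated basis and equate coefficients in (T − (-3)·I) g = f
solving from the highest basis element down gives g = (1/3)x^4 + (3/4)x^3 + (2/3)x + 7/6
check: T g = 0
so T g − (-3)·g = x^4 + (9/4)x^3 + 2x + 7/2 = f ✓

the result is g(x) = (1/3)x^4 + (3/4)x^3 + (2/3)x + 7/6


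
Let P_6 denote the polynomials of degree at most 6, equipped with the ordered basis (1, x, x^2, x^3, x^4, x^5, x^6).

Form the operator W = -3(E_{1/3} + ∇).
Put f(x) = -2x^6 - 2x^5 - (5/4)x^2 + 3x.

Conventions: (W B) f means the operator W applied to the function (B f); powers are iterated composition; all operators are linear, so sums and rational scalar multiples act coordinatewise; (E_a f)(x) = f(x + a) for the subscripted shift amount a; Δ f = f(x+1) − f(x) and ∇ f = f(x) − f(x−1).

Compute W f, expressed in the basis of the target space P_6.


the result is g(x) = 6x^6 + 54x^5 - 40x^4 + (640/9)x^3 - (275/12)x^2 + (203/27)x - 3718/243

E_{1/3} f = -2x^6 - 6x^5 - (20/3)x^4 - (100/27)x^3 - (85/36)x^2 + (323/162)x + 2479/2916
∇ f = -12x^5 + 20x^4 - 20x^3 + 10x^2 - (9/2)x + 17/4
(E_{1/3} + ∇) f = -2x^6 - 18x^5 + (40/3)x^4 - (640/27)x^3 + (275/36)x^2 - (203/81)x + 3718/729
(-3(E_{1/3} + ∇)) f = 6x^6 + 54x^5 - 40x^4 + (640/9)x^3 - (275/12)x^2 + (203/27)x - 3718/243


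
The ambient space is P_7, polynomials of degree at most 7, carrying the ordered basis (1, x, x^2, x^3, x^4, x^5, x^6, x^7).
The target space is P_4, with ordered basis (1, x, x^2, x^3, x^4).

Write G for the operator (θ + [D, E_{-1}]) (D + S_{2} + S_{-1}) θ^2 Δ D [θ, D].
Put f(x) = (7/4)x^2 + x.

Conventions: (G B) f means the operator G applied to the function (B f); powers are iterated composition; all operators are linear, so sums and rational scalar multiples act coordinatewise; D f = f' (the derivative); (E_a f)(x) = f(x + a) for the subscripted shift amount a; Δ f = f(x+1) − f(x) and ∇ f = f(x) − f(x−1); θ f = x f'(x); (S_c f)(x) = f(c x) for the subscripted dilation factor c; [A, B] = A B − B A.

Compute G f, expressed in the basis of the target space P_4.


D f = (7/2)x + 1
θ D f = (7/2)x
θ f = (7/2)x^2 + x
D θ f = 7x + 1
[θ, D] f = -(7/2)x - 1
D [θ, D] f = -7/2
Δ D [θ, D] f = 0
θ (Δ D) [θ, D] f = 0
θ θ (Δ D) [θ, D] f = 0
D (θ^2 Δ D [θ, D]) f = 0
S_{2} (θ^2 Δ D [θ, D]) f = 0
S_{-1} (θ^2 Δ D [θ, D]) f = 0
(D + S_{2} + S_{-1}) (θ^2 Δ D [θ, D]) f = 0
θ (D + S_{2} + S_{-1}) (θ^2 Δ D [θ, D]) f = 0
E_{-1} (D + S_{2} + S_{-1}) (θ^2 Δ D [θ, D]) f = 0
D E_{-1} (D + S_{2} + S_{-1}) (θ^2 Δ D [θ, D]) f = 0
D (D + S_{2} + S_{-1}) (θ^2 Δ D [θ, D]) f = 0
E_{-1} D (D + S_{2} + S_{-1}) (θ^2 Δ D [θ, D]) f = 0
[D, E_{-1}] (D + S_{2} + S_{-1}) (θ^2 Δ D [θ, D]) f = 0
(θ + [D, E_{-1}]) (D + S_{2} + S_{-1}) (θ^2 Δ D [θ, D]) f = 0

g(x) = 0


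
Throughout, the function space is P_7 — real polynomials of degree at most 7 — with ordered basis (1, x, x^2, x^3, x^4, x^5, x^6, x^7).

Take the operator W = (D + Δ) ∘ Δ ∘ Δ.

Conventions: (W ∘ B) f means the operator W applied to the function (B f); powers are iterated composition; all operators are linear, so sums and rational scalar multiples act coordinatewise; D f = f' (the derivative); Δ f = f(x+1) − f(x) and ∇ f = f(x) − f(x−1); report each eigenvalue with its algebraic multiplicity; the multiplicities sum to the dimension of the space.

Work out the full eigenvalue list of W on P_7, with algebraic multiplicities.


image of 1: 0
image of x: 0
image of x^2: 0
image of x^3: 12
image of x^4: 48x + 60
image of x^5: 120x^2 + 300x + 220
image of x^6: 240x^3 + 900x^2 + 1320x + 720
image of x^7: 420x^4 + 2100x^3 + 4620x^2 + 5040x + 2240
the matrix is upper triangular; its diagonal is (0, 0, 0, 0, 0, 0, 0, 0)
for a triangular matrix the eigenvalues are the diagonal entries, with algebraic multiplicity their repetition count

λ = 0 (multiplicity 8)


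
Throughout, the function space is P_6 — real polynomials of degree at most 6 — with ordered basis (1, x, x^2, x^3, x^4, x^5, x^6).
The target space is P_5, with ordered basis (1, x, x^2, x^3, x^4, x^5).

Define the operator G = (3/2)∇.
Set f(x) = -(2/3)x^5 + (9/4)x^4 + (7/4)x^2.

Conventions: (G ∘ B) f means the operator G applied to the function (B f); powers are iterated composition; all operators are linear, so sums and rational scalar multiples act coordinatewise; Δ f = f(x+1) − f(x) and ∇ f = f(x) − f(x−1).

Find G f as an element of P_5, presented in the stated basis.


∇ f = -(10/3)x^4 + (47/3)x^3 - (121/6)x^2 + (95/6)x - 14/3
((3/2)∇) f = -5x^4 + (47/2)x^3 - (121/4)x^2 + (95/4)x - 7

the image equals g(x) = -5x^4 + (47/2)x^3 - (121/4)x^2 + (95/4)x - 7


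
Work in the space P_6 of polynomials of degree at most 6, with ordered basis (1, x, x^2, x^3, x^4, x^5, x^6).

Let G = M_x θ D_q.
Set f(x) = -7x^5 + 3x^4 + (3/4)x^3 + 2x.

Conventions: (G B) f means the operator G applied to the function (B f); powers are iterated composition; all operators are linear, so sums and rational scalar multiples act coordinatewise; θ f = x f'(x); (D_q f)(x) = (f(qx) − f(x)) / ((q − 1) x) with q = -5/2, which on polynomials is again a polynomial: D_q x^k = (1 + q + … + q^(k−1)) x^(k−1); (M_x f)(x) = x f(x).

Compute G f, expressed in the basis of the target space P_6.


the result is g(x) = -(3157/4)x^5 - (783/8)x^4 + (57/8)x^3

D_q f = -(3157/16)x^4 - (261/8)x^3 + (57/16)x^2 + 2
θ D_q f = -(3157/4)x^4 - (783/8)x^3 + (57/8)x^2
M_x θ D_q f = -(3157/4)x^5 - (783/8)x^4 + (57/8)x^3


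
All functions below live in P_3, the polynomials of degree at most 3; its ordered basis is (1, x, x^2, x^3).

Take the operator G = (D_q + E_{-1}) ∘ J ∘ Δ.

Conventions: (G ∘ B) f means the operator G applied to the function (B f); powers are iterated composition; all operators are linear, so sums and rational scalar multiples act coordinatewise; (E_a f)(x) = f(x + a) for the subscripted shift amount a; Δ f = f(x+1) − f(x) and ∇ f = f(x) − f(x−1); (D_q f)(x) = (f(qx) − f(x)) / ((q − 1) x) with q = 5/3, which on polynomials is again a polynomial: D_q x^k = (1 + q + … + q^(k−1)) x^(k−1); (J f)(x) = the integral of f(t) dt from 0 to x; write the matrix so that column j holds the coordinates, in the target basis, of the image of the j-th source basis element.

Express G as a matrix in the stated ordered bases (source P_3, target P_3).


the matrix is [[0, 0, 1, 1/2]; [0, 1, 5/3, 5]; [0, 0, 1, 71/18]; [0, 0, 0, 1]] (rows listed top to bottom)

image of 1: 0
image of x: x
image of x^2: x^2 + (5/3)x + 1
image of x^3: x^3 + (71/18)x^2 + 5x + 1/2
each image's coordinates form column j of the matrix


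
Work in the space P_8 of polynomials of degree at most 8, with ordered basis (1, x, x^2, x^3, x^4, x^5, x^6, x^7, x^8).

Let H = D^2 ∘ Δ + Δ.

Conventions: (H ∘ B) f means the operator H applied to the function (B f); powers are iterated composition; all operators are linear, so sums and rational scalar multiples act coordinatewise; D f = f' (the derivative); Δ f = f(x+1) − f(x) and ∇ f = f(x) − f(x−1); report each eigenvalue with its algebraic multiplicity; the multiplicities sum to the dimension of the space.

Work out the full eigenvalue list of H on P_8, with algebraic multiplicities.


image of 1: 0
image of x: 1
image of x^2: 2x + 1
image of x^3: 3x^2 + 3x + 7
image of x^4: 4x^3 + 6x^2 + 28x + 13
image of x^5: 5x^4 + 10x^3 + 70x^2 + 65x + 21
image of x^6: 6x^5 + 15x^4 + 140x^3 + 195x^2 + 126x + 31
image of x^7: 7x^6 + 21x^5 + 245x^4 + 455x^3 + 441x^2 + 217x + 43
image of x^8: 8x^7 + 28x^6 + 392x^5 + 910x^4 + 1176x^3 + 868x^2 + 344x + 57
the matrix is upper triangular; its diagonal is (0, 0, 0, 0, 0, 0, 0, 0, 0)
for a triangular matrix the eigenvalues are the diagonal entries, with algebraic multiplicity their repetition count

λ = 0 (multiplicity 9)


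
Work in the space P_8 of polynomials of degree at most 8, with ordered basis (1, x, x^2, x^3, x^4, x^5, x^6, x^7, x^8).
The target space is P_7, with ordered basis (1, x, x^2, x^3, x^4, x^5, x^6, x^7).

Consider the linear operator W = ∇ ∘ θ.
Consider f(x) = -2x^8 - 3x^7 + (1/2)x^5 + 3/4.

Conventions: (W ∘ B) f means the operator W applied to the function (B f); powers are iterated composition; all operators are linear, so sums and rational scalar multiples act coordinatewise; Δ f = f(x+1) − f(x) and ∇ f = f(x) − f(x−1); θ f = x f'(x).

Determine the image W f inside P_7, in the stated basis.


θ f = -16x^8 - 21x^7 + (5/2)x^5
∇ θ f = -128x^7 + 301x^6 - 455x^5 + (795/2)x^4 - 186x^3 + 32x^2 + (13/2)x - 5/2

the image equals g(x) = -128x^7 + 301x^6 - 455x^5 + (795/2)x^4 - 186x^3 + 32x^2 + (13/2)x - 5/2


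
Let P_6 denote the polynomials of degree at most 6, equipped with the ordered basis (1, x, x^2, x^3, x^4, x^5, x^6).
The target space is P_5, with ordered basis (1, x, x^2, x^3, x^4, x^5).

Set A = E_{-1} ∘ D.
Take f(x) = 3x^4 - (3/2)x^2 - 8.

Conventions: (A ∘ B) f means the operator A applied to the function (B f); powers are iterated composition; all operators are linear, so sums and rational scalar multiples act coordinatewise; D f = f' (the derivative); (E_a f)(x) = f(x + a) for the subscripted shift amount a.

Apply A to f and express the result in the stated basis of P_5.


g(x) = 12x^3 - 36x^2 + 33x - 9

D f = 12x^3 - 3x
E_{-1} D f = 12x^3 - 36x^2 + 33x - 9


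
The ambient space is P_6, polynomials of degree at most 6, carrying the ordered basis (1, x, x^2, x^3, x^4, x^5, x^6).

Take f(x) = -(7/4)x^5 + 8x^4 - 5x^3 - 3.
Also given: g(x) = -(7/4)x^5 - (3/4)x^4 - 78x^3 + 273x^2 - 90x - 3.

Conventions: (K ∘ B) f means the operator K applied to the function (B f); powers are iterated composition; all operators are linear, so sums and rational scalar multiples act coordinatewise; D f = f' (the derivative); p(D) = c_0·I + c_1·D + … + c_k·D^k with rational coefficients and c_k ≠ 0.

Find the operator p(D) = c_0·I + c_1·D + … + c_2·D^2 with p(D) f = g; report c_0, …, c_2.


D^0 f = -(7/4)x^5 + 8x^4 - 5x^3 - 3
D^1 f = -(35/4)x^4 + 32x^3 - 15x^2
D^2 f = -35x^3 + 96x^2 - 30x
matching coefficients of g against c_0 f + c_1 Df + … from the top degree down determines the c_i
solution: c_0 = 1, c_1 = 1, c_2 = 3

p(D) = I + D + 3·D^2, i.e. c_0 = 1, c_1 = 1, c_2 = 3


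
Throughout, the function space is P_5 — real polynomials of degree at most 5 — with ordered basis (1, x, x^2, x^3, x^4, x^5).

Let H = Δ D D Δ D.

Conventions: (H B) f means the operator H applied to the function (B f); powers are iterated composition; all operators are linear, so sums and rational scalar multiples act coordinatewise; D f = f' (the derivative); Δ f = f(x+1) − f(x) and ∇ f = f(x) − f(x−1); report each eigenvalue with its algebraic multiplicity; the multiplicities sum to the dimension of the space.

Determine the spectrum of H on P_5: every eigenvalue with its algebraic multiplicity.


image of 1: 0
image of x: 0
image of x^2: 0
image of x^3: 0
image of x^4: 0
image of x^5: 120
the matrix is upper triangular; its diagonal is (0, 0, 0, 0, 0, 0)
for a triangular matrix the eigenvalues are the diagonal entries, with algebraic multiplicity their repetition count

λ = 0 (multiplicity 6)


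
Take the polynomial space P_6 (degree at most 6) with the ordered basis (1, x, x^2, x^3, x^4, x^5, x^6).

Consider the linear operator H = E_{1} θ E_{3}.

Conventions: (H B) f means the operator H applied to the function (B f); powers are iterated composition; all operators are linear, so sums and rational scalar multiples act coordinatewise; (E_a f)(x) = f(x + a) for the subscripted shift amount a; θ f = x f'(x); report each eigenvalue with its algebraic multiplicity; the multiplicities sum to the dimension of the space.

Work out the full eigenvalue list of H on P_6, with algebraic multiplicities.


image of 1: 0
image of x: x + 1
image of x^2: 2x^2 + 10x + 8
image of x^3: 3x^3 + 27x^2 + 72x + 48
image of x^4: 4x^4 + 52x^3 + 240x^2 + 448x + 256
image of x^5: 5x^5 + 85x^4 + 560x^3 + 1760x^2 + 2560x + 1280
image of x^6: 6x^6 + 126x^5 + 1080x^4 + 4800x^3 + 11520x^2 + 13824x + 6144
the matrix is upper triangular; its diagonal is (0, 1, 2, 3, 4, 5, 6)
for a triangular matrix the eigenvalues are the diagonal entries, with algebraic multiplicity their repetition count

λ = 0 (multiplicity 1), λ = 1 (multiplicity 1), λ = 2 (multiplicity 1), λ = 3 (multiplicity 1), λ = 4 (multiplicity 1), λ = 5 (multiplicity 1), λ = 6 (multiplicity 1)


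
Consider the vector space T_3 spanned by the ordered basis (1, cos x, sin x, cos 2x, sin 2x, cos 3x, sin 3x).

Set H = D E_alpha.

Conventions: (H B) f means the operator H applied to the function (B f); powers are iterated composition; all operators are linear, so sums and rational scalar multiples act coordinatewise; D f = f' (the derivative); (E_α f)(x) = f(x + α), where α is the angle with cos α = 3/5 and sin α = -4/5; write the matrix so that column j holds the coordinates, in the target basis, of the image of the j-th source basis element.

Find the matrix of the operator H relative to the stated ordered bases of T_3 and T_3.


the matrix is [[0, 0, 0, 0, 0, 0, 0]; [0, 4/5, 3/5, 0, 0, 0, 0]; [0, -3/5, 4/5, 0, 0, 0, 0]; [0, 0, 0, 48/25, -14/25, 0, 0]; [0, 0, 0, 14/25, 48/25, 0, 0]; [0, 0, 0, 0, 0, 132/125, -351/125]; [0, 0, 0, 0, 0, 351/125, 132/125]] (rows listed top to bottom)

image of 1: 0
image of cos x: (4/5)cos x - (3/5)sin x
image of sin x: (3/5)cos x + (4/5)sin x
image of cos 2x: (48/25)cos 2x + (14/25)sin 2x
image of sin 2x: -(14/25)cos 2x + (48/25)sin 2x
image of cos 3x: (132/125)cos 3x + (351/125)sin 3x
image of sin 3x: -(351/125)cos 3x + (132/125)sin 3x
each image's coordinates form column j of the matrix


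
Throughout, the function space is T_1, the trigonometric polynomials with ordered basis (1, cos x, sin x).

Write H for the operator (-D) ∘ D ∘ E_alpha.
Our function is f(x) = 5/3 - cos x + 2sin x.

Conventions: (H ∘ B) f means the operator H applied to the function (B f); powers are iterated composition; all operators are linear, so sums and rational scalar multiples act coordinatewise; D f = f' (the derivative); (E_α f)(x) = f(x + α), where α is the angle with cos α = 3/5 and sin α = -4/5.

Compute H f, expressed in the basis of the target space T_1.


E_alpha f = 5/3 - (11/5)cos x + (2/5)sin x
D E_alpha f = (2/5)cos x + (11/5)sin x
D (D ∘ E_alpha) f = (11/5)cos x - (2/5)sin x
(-D) (D ∘ E_alpha) f = -(11/5)cos x + (2/5)sin x

g(x) = -(11/5)cos x + (2/5)sin x


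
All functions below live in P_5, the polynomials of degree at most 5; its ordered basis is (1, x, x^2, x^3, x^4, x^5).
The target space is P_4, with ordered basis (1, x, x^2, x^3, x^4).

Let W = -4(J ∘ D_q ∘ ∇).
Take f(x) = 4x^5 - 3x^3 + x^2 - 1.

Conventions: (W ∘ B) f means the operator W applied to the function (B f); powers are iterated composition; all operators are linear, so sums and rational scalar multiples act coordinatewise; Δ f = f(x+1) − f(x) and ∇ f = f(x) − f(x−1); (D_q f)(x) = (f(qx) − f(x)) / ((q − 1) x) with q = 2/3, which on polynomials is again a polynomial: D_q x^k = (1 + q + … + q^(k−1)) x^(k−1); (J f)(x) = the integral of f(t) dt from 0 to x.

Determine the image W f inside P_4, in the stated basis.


the image equals g(x) = -(1300/27)x^4 + (3040/27)x^3 - (310/3)x^2 + 36x

∇ f = 20x^4 - 40x^3 + 31x^2 - 9x
D_q ∇ f = (1300/27)x^3 - (760/9)x^2 + (155/3)x - 9
J D_q ∇ f = (325/27)x^4 - (760/27)x^3 + (155/6)x^2 - 9x
(-4(J ∘ D_q ∘ ∇)) f = -(1300/27)x^4 + (3040/27)x^3 - (310/3)x^2 + 36x


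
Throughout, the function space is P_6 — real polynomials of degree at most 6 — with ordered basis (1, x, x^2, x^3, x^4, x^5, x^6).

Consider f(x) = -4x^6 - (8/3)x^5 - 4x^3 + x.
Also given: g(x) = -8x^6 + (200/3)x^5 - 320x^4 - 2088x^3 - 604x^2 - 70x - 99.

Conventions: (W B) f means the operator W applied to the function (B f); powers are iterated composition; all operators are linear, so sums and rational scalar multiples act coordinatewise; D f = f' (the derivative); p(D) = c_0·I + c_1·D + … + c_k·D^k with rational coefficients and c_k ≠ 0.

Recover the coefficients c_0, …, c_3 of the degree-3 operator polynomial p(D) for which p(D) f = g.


D^0 f = -4x^6 - (8/3)x^5 - 4x^3 + x
D^1 f = -24x^5 - (40/3)x^4 - 12x^2 + 1
D^2 f = -120x^4 - (160/3)x^3 - 24x
D^3 f = -480x^3 - 160x^2 - 24
matching coefficients of g against c_0 f + c_1 Df + … from the top degree down determines the c_i
solution: c_0 = 2, c_1 = -3, c_2 = 3, c_3 = 4

p(D) = 2·I − 3·D + 3·D^2 + 4·D^3, i.e. c_0 = 2, c_1 = -3, c_2 = 3, c_3 = 4


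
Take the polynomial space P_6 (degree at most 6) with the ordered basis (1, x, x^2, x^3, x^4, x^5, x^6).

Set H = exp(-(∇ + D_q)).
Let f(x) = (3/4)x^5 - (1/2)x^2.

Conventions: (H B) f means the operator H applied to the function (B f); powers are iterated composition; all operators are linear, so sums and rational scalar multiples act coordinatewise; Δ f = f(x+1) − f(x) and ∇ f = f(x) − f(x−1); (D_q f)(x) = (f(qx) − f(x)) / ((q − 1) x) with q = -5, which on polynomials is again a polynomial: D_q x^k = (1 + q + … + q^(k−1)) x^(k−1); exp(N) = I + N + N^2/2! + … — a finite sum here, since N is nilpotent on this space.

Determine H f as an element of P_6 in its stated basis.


the result is g(x) = (3/4)x^5 - (789/2)x^4 - (39435/2)x^3 + (313037/2)x^2 + (118243/2)x + 94361/4

order-1 term: -(789/2)x^4 + (15/2)x^3 - (15/2)x^2 + (11/4)x - 5/4
order-2 term: -19725x^3 - (2547/2)x^2 + (3171/4)x - 415/2
order-3 term: 157800x^2 - 20574x + 5622
order-4 term: 78900x + 49737
order-5 term: -31560
the series for exp(-(∇ + D_q)) f terminates at order 5
exp(-(∇ + D_q)) f = (3/4)x^5 - (789/2)x^4 - (39435/2)x^3 + (313037/2)x^2 + (118243/2)x + 94361/4


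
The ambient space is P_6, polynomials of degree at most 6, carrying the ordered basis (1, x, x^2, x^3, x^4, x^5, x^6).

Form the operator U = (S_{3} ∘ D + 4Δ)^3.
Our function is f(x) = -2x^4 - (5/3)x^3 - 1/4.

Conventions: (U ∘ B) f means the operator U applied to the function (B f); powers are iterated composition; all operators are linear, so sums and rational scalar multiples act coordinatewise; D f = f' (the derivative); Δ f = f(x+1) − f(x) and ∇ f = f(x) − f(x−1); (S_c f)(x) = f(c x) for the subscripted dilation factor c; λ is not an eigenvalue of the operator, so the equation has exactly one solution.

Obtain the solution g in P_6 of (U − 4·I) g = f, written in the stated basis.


the result is g(x) = (1/2)x^4 + (5/12)x^3 + 8463x + 61479/16

write g with unknown coordinates in the stated basis and equate coefficients in (U − 4·I) g = f
solving from the highest basis element down gives g = (1/2)x^4 + (5/12)x^3 + 8463x + 61479/16
check: U g = 33852x + 30739/2
so U g − 4·g = -2x^4 - (5/3)x^3 - 1/4 = f ✓


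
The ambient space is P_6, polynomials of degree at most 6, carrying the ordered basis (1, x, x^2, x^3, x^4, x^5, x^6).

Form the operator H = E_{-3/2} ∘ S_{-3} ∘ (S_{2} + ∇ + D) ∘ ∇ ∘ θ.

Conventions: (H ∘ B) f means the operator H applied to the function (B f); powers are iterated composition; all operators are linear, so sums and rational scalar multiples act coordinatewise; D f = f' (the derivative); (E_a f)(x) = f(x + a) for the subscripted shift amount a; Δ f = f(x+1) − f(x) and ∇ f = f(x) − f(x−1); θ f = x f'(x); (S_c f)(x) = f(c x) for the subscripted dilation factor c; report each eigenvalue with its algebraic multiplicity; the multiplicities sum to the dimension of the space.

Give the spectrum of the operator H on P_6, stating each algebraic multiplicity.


image of 1: 0
image of x: 1
image of x^2: -24x + 42
image of x^3: 324x^2 - 1026x + 786
image of x^4: -3456x^3 + 15552x^2 - 22992x + 11228
image of x^5: 32400x^4 - 189000x^3 + 410850x^2 - 395400x + 284735/2
image of x^6: -279936x^5 + 2012040x^4 - 5770440x^3 + 8263620x^2 - 5913486x + 3385065/2
the matrix is upper triangular; its diagonal is (0, 0, 0, 0, 0, 0, 0)
for a triangular matrix the eigenvalues are the diagonal entries, with algebraic multiplicity their repetition count

λ = 0 (multiplicity 7)


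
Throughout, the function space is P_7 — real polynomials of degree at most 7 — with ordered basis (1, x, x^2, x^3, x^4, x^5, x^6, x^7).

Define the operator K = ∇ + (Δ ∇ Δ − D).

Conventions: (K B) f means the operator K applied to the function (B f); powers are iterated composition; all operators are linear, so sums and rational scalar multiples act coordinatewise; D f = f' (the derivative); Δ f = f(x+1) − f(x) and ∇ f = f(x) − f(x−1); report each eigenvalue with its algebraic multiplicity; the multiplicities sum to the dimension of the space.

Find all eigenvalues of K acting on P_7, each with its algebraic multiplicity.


image of 1: 0
image of x: 0
image of x^2: -1
image of x^3: -3x + 7
image of x^4: -6x^2 + 28x + 11
image of x^5: -10x^3 + 70x^2 + 55x + 31
image of x^6: -15x^4 + 140x^3 + 165x^2 + 186x + 59
image of x^7: -21x^5 + 245x^4 + 385x^3 + 651x^2 + 413x + 127
the matrix is upper triangular; its diagonal is (0, 0, 0, 0, 0, 0, 0, 0)
for a triangular matrix the eigenvalues are the diagonal entries, with algebraic multiplicity their repetition count

λ = 0 (multiplicity 8)


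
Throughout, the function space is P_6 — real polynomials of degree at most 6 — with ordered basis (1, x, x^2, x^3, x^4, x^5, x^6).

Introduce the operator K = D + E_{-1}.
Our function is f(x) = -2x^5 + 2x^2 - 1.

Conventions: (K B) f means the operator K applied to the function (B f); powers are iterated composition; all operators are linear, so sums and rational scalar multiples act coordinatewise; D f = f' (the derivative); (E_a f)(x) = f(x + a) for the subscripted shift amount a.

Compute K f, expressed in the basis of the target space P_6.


D f = -10x^4 + 4x
E_{-1} f = -2x^5 + 10x^4 - 20x^3 + 22x^2 - 14x + 3
(D + E_{-1}) f = -2x^5 - 20x^3 + 22x^2 - 10x + 3

g(x) = -2x^5 - 20x^3 + 22x^2 - 10x + 3


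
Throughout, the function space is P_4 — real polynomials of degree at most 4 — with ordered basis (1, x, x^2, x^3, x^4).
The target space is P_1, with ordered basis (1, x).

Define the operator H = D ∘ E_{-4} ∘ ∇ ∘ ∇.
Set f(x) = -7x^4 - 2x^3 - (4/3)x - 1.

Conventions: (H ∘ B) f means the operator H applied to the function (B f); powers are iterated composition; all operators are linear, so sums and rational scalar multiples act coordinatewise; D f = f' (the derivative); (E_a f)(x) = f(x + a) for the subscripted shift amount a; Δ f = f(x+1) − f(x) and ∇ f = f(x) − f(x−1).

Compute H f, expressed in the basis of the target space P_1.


the image equals g(x) = -168x + 828

∇ f = -28x^3 + 36x^2 - 22x + 11/3
∇ ∇ f = -84x^2 + 156x - 86
E_{-4} ∇ ∇ f = -84x^2 + 828x - 2054
D (E_{-4} ∘ ∇ ∘ ∇) f = -168x + 828


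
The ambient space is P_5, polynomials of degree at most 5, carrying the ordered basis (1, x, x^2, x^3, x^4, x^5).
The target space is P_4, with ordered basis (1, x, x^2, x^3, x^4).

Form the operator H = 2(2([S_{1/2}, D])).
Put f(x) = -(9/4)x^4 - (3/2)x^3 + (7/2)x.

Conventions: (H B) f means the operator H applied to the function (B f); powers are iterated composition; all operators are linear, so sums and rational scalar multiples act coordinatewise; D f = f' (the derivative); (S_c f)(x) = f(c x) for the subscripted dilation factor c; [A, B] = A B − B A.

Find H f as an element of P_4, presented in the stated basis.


g(x) = -(9/4)x^3 - (9/4)x^2 + 7

D f = -9x^3 - (9/2)x^2 + 7/2
S_{1/2} D f = -(9/8)x^3 - (9/8)x^2 + 7/2
S_{1/2} f = -(9/64)x^4 - (3/16)x^3 + (7/4)x
D S_{1/2} f = -(9/16)x^3 - (9/16)x^2 + 7/4
[S_{1/2}, D] f = -(9/16)x^3 - (9/16)x^2 + 7/4
(2([S_{1/2}, D])) f = -(9/8)x^3 - (9/8)x^2 + 7/2
(2(2([S_{1/2}, D]))) f = -(9/4)x^3 - (9/4)x^2 + 7


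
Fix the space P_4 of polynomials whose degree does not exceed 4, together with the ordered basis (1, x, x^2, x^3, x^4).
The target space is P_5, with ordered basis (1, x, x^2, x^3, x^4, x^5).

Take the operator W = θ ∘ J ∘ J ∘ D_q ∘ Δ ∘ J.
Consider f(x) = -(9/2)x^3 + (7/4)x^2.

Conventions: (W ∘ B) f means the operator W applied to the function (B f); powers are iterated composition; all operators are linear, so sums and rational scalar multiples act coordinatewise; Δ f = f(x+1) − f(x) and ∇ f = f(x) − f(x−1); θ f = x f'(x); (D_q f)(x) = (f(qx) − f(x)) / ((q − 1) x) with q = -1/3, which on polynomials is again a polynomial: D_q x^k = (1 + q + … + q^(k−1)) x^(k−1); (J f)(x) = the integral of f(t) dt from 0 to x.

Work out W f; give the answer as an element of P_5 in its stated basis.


g(x) = -(7/6)x^4 - (5/3)x^3 - (11/4)x^2

J f = -(9/8)x^4 + (7/12)x^3
Δ J f = -(9/2)x^3 - 5x^2 - (11/4)x - 13/24
D_q Δ J f = -(7/2)x^2 - (10/3)x - 11/4
J (D_q ∘ Δ) J f = -(7/6)x^3 - (5/3)x^2 - (11/4)x
J J (D_q ∘ Δ) J f = -(7/24)x^4 - (5/9)x^3 - (11/8)x^2
θ (J ∘ J ∘ D_q ∘ Δ ∘ J) f = -(7/6)x^4 - (5/3)x^3 - (11/4)x^2
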